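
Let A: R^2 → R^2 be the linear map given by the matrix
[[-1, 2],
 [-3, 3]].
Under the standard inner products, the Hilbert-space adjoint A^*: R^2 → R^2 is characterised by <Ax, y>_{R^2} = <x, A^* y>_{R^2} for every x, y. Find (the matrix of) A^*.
A^* = A^T =
[[-1, -3],
 [2, 3]]

For real matrices with standard dot products, the defining identity <Ax, y> = <x, A^* y> gives (Ax)^T y = x^T (A^*) y, i.e. x^T A^T y = x^T (A^*) y. Since this holds for all x, y, we must have A^* = A^T. Therefore
A^* =
[[-1, -3],
 [2, 3]].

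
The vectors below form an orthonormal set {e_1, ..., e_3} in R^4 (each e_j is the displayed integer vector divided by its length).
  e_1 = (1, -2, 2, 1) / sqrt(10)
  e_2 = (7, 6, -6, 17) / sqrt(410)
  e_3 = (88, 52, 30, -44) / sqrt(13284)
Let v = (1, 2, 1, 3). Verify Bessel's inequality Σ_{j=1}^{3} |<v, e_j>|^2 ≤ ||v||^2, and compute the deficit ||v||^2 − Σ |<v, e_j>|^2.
Σ |<v, e_j>|^2 = 11; ||v||^2 = 15; deficit = 4

Write each e_j = u_j / sqrt(<u_j, u_j>) where u_j is the displayed integer vector. Then <v, e_j> = <v, u_j> / sqrt(<u_j, u_j>), so |<v, e_j>|^2 = <v, u_j>^2 / <u_j, u_j>.
Coefficients: <v, e_1> = 2/sqrt(10), <v, e_2> = 64/sqrt(410), <v, e_3> = 90/sqrt(13284).
Square and sum: Σ |<v, e_j>|^2 = 11.
Compute ||v||^2 = v·v = 15.
Deficit = 15 − 11 = 4 ≥ 0, confirming Bessel's inequality. (The deficit equals ||v − Σ <v,e_j> e_j||^2, the squared distance from v to span{e_j}.)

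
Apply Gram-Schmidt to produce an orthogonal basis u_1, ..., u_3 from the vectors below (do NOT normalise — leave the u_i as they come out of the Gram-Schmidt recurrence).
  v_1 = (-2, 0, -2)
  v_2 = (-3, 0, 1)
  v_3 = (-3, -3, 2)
Orthogonal basis:
  u_1 = (-2, 0, -2)
  u_2 = (-2, 0, 2)
  u_3 = (0, -3, 0)

Apply the Gram-Schmidt recurrence
  u_1 = v_1
  u_i = v_i − Σ_{j<i} ((v_i · u_j) / (u_j · u_j)) · u_j.

Step by step this gives:
  u_1 = (-2, 0, -2)
  u_2 = (-2, 0, 2)
  u_3 = (0, -3, 0)

Orthogonality check:
  u_2 · u_1 = 0 (should be 0)
  u_3 · u_1 = 0 (should be 0)
  u_3 · u_2 = 0 (should be 0)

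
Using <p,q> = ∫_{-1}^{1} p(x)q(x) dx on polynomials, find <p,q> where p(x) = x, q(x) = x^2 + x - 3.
<p,q> = 2/3

Expand the product: p(x)·q(x) = x^3 + x^2 - 3*x.
∫_{-1}^{1} of each monomial x^k gives [2/(k+1) if k even, 0 if k odd]. Integrating term-by-term (or equivalently evaluating the antiderivative F(x) = x^4/4 + x^3/3 - 3*x^2/2 at the endpoints):
  F(1) − F(−1) = -11/12 − (-19/12) = 2/3.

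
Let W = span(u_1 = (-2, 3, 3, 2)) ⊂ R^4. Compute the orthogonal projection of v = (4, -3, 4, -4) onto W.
proj_W(v) = (1, -3/2, -3/2, -1)

Set up U = [u_1 | ... | u_1] ∈ R^(4×1). The projector onto W = col(U) is P = U (U^T U)^(-1) U^T.
Compute U^T U =
  [26],
and U^T v = (-13).
Solve U^T U · c = U^T v for the coefficients: c = (-1/2). The projection is proj_W(v) = U c.
Check: (v - proj_W(v)) · u_1 = 0  (should be 0).
Result: proj_W(v) = (1, -3/2, -3/2, -1).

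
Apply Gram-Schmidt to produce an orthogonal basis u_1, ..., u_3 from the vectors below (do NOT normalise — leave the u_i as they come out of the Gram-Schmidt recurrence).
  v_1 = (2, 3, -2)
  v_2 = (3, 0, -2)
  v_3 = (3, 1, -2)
Orthogonal basis:
  u_1 = (2, 3, -2)
  u_2 = (31/17, -30/17, -14/17)
  u_3 = (12/121, 4/121, 18/121)

Apply the Gram-Schmidt recurrence
  u_1 = v_1
  u_i = v_i − Σ_{j<i} ((v_i · u_j) / (u_j · u_j)) · u_j.

Step by step this gives:
  u_1 = (2, 3, -2)
  u_2 = (31/17, -30/17, -14/17)
  u_3 = (12/121, 4/121, 18/121)

Orthogonality check:
  u_2 · u_1 = 0 (should be 0)
  u_3 · u_1 = 0 (should be 0)
  u_3 · u_2 = 0 (should be 0)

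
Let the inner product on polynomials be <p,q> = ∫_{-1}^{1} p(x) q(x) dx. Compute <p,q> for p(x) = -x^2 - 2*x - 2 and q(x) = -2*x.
<p,q> = 8/3

Expand the product: p(x)·q(x) = 2*x^3 + 4*x^2 + 4*x.
∫_{-1}^{1} of each monomial x^k gives [2/(k+1) if k even, 0 if k odd]. Integrating term-by-term (or equivalently evaluating the antiderivative F(x) = x^4/2 + 4*x^3/3 + 2*x^2 at the endpoints):
  F(1) − F(−1) = 23/6 − (7/6) = 8/3.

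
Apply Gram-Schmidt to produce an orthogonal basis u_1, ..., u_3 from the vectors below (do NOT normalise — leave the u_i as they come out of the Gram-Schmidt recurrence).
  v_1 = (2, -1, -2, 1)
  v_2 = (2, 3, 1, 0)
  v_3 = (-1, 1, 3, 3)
Orthogonal basis:
  u_1 = (2, -1, -2, 1)
  u_2 = (11/5, 29/10, 4/5, 1/10)
  u_3 = (-47/139, -43/139, 223/139, 497/139)

Apply the Gram-Schmidt recurrence
  u_1 = v_1
  u_i = v_i − Σ_{j<i} ((v_i · u_j) / (u_j · u_j)) · u_j.

Step by step this gives:
  u_1 = (2, -1, -2, 1)
  u_2 = (11/5, 29/10, 4/5, 1/10)
  u_3 = (-47/139, -43/139, 223/139, 497/139)

Orthogonality check:
  u_2 · u_1 = 0 (should be 0)
  u_3 · u_1 = 0 (should be 0)
  u_3 · u_2 = 0 (should be 0)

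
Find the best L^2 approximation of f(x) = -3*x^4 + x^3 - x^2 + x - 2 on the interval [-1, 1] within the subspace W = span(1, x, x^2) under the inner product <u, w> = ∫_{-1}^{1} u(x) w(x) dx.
g(x) = -25*x^2/7 + 8*x/5 - 61/35

The best approximation g ∈ W is the orthogonal projection of f onto W. Writing g = a_0 + a_1 x + a_2 x^2, the coefficients solve the normal equations G · a = b where
  G_{ij} = <φ_i, φ_j> and b_i = <f, φ_i>, with φ_0 = 1, φ_1 = x, φ_2 = x^2.
G =
  [2, 0, 2/3]
  [0, 2/3, 0]
  [2/3, 0, 2/5],
b = (-88/15, 16/15, -272/105).
Solving gives a_0 = -61/35, a_1 = 8/5, a_2 = -25/7, so
  g(x) = -25*x^2/7 + 8*x/5 - 61/35.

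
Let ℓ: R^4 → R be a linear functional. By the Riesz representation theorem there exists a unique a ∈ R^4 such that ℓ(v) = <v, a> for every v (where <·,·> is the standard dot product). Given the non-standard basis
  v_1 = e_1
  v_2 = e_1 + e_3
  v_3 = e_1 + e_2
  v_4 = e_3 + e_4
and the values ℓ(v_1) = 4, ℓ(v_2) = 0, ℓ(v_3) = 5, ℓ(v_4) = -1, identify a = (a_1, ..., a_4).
a = (4, 1, -4, 3)

Write a = (a_1, ..., a_4) in the standard basis. For each basis vector v_i, ℓ(v_i) = <v_i, a> is a linear equation in the a_j's. Collect the n equations into a matrix system V a = ℓ, where row i of V is v_i (expressed in the standard basis). Since V is invertible (lower-triangular with 1s on the diagonal, up to permutation), solve by back-substitution:
  V =
[[1, 0, 0, 0],
 [1, 0, 1, 0],
 [1, 1, 0, 0],
 [0, 0, 1, 1]]
  V a = (4, 0, 5, -1)
Solving gives a = (4, 1, -4, 3).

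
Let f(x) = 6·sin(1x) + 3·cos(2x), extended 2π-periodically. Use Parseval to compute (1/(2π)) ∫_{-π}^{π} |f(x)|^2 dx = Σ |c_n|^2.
Σ |c_n|^2 = 45/2

Expand |f|^2 and use orthogonality of {sin(nx), cos(mx)} on [-π, π]:
  ∫_{-π}^{π} sin(nx)^2 dx = π, ∫ cos(mx)^2 dx = π, and cross terms integrate to 0.
So ∫_{-π}^{π} f(x)^2 dx = 6^2 · π + 3^2 · π = (36 + 9)π.
Divide by 2π: (36 + 9)/2 = 45/2.
By Parseval, this equals Σ |c_n|^2.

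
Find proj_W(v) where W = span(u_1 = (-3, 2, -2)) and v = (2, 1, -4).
proj_W(v) = (-12/17, 8/17, -8/17)

Set up U = [u_1 | ... | u_1] ∈ R^(3×1). The projector onto W = col(U) is P = U (U^T U)^(-1) U^T.
Compute U^T U =
  [17],
and U^T v = (4).
Solve U^T U · c = U^T v for the coefficients: c = (4/17). The projection is proj_W(v) = U c.
Check: (v - proj_W(v)) · u_1 = 0  (should be 0).
Result: proj_W(v) = (-12/17, 8/17, -8/17).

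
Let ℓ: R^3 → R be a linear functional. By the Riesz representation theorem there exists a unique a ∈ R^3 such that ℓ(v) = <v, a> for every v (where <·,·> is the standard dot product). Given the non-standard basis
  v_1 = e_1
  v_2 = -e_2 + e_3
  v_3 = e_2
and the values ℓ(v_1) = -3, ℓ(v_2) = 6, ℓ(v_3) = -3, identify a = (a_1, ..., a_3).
a = (-3, -3, 3)

Write a = (a_1, ..., a_3) in the standard basis. For each basis vector v_i, ℓ(v_i) = <v_i, a> is a linear equation in the a_j's. Collect the n equations into a matrix system V a = ℓ, where row i of V is v_i (expressed in the standard basis). Since V is invertible (lower-triangular with 1s on the diagonal, up to permutation), solve by back-substitution:
  V =
[[1, 0, 0],
 [0, -1, 1],
 [0, 1, 0]]
  V a = (-3, 6, -3)
Solving gives a = (-3, -3, 3).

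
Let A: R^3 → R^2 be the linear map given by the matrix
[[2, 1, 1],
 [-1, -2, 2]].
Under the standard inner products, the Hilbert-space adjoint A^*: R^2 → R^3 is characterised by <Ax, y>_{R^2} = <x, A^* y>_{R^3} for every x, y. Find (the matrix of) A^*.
A^* = A^T =
[[2, -1],
 [1, -2],
 [1, 2]]

For real matrices with standard dot products, the defining identity <Ax, y> = <x, A^* y> gives (Ax)^T y = x^T (A^*) y, i.e. x^T A^T y = x^T (A^*) y. Since this holds for all x, y, we must have A^* = A^T. Therefore
A^* =
[[2, -1],
 [1, -2],
 [1, 2]].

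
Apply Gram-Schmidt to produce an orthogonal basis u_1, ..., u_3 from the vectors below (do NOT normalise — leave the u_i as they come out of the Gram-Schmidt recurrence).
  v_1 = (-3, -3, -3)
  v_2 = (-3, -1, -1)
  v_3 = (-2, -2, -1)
Orthogonal basis:
  u_1 = (-3, -3, -3)
  u_2 = (-4/3, 2/3, 2/3)
  u_3 = (0, -1/2, 1/2)

Apply the Gram-Schmidt recurrence
  u_1 = v_1
  u_i = v_i − Σ_{j<i} ((v_i · u_j) / (u_j · u_j)) · u_j.

Step by step this gives:
  u_1 = (-3, -3, -3)
  u_2 = (-4/3, 2/3, 2/3)
  u_3 = (0, -1/2, 1/2)

Orthogonality check:
  u_2 · u_1 = 0 (should be 0)
  u_3 · u_1 = 0 (should be 0)
  u_3 · u_2 = 0 (should be 0)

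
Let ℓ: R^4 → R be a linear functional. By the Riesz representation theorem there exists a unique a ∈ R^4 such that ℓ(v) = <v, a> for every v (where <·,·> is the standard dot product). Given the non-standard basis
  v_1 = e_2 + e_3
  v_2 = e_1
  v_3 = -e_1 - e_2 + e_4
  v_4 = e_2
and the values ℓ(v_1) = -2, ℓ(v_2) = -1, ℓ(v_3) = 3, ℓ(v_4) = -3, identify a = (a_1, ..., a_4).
a = (-1, -3, 1, -1)

Write a = (a_1, ..., a_4) in the standard basis. For each basis vector v_i, ℓ(v_i) = <v_i, a> is a linear equation in the a_j's. Collect the n equations into a matrix system V a = ℓ, where row i of V is v_i (expressed in the standard basis). Since V is invertible (lower-triangular with 1s on the diagonal, up to permutation), solve by back-substitution:
  V =
[[0, 1, 1, 0],
 [1, 0, 0, 0],
 [-1, -1, 0, 1],
 [0, 1, 0, 0]]
  V a = (-2, -1, 3, -3)
Solving gives a = (-1, -3, 1, -1).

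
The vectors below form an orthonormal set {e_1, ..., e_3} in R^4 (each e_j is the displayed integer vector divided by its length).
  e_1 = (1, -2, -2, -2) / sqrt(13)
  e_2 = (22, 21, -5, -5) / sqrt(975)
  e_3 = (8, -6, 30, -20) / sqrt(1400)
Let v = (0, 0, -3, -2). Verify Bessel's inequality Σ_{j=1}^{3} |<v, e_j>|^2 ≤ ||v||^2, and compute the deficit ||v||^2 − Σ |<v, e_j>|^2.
Σ |<v, e_j>|^2 = 425/42; ||v||^2 = 13; deficit = 121/42

Write each e_j = u_j / sqrt(<u_j, u_j>) where u_j is the displayed integer vector. Then <v, e_j> = <v, u_j> / sqrt(<u_j, u_j>), so |<v, e_j>|^2 = <v, u_j>^2 / <u_j, u_j>.
Coefficients: <v, e_1> = 10/sqrt(13), <v, e_2> = 25/sqrt(975), <v, e_3> = -50/sqrt(1400).
Square and sum: Σ |<v, e_j>|^2 = 425/42.
Compute ||v||^2 = v·v = 13.
Deficit = 13 − 425/42 = 121/42 ≥ 0, confirming Bessel's inequality. (The deficit equals ||v − Σ <v,e_j> e_j||^2, the squared distance from v to span{e_j}.)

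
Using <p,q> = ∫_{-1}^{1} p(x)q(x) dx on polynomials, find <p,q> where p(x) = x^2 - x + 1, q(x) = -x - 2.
<p,q> = -14/3

Expand the product: p(x)·q(x) = -x^3 - x^2 + x - 2.
∫_{-1}^{1} of each monomial x^k gives [2/(k+1) if k even, 0 if k odd]. Integrating term-by-term (or equivalently evaluating the antiderivative F(x) = -x^4/4 - x^3/3 + x^2/2 - 2*x at the endpoints):
  F(1) − F(−1) = -25/12 − (31/12) = -14/3.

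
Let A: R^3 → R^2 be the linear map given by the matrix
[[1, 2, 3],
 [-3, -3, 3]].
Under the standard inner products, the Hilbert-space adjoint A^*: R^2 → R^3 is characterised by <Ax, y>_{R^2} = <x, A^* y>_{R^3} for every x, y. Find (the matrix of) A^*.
A^* = A^T =
[[1, -3],
 [2, -3],
 [3, 3]]

For real matrices with standard dot products, the defining identity <Ax, y> = <x, A^* y> gives (Ax)^T y = x^T (A^*) y, i.e. x^T A^T y = x^T (A^*) y. Since this holds for all x, y, we must have A^* = A^T. Therefore
A^* =
[[1, -3],
 [2, -3],
 [3, 3]].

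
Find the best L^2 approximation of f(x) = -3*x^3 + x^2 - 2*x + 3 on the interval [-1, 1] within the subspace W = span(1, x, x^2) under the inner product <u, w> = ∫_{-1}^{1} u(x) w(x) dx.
g(x) = x^2 - 19*x/5 + 3

The best approximation g ∈ W is the orthogonal projection of f onto W. Writing g = a_0 + a_1 x + a_2 x^2, the coefficients solve the normal equations G · a = b where
  G_{ij} = <φ_i, φ_j> and b_i = <f, φ_i>, with φ_0 = 1, φ_1 = x, φ_2 = x^2.
G =
  [2, 0, 2/3]
  [0, 2/3, 0]
  [2/3, 0, 2/5],
b = (20/3, -38/15, 12/5).
Solving gives a_0 = 3, a_1 = -19/5, a_2 = 1, so
  g(x) = x^2 - 19*x/5 + 3.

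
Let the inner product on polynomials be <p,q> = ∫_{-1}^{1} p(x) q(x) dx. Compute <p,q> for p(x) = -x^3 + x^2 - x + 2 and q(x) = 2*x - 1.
<p,q> = -34/5

Expand the product: p(x)·q(x) = -2*x^4 + 3*x^3 - 3*x^2 + 5*x - 2.
∫_{-1}^{1} of each monomial x^k gives [2/(k+1) if k even, 0 if k odd]. Integrating term-by-term (or equivalently evaluating the antiderivative F(x) = -2*x^5/5 + 3*x^4/4 - x^3 + 5*x^2/2 - 2*x at the endpoints):
  F(1) − F(−1) = -3/20 − (133/20) = -34/5.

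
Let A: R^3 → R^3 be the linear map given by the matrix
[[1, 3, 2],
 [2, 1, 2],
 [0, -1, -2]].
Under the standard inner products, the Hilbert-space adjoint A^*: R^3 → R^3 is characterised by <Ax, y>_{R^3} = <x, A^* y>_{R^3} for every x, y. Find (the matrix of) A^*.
A^* = A^T =
[[1, 2, 0],
 [3, 1, -1],
 [2, 2, -2]]

For real matrices with standard dot products, the defining identity <Ax, y> = <x, A^* y> gives (Ax)^T y = x^T (A^*) y, i.e. x^T A^T y = x^T (A^*) y. Since this holds for all x, y, we must have A^* = A^T. Therefore
A^* =
[[1, 2, 0],
 [3, 1, -1],
 [2, 2, -2]].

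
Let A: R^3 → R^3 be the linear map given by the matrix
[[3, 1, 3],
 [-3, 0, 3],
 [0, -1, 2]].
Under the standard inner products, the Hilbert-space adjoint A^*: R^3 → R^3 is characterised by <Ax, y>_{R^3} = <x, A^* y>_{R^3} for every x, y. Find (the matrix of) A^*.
A^* = A^T =
[[3, -3, 0],
 [1, 0, -1],
 [3, 3, 2]]

For real matrices with standard dot products, the defining identity <Ax, y> = <x, A^* y> gives (Ax)^T y = x^T (A^*) y, i.e. x^T A^T y = x^T (A^*) y. Since this holds for all x, y, we must have A^* = A^T. Therefore
A^* =
[[3, -3, 0],
 [1, 0, -1],
 [3, 3, 2]].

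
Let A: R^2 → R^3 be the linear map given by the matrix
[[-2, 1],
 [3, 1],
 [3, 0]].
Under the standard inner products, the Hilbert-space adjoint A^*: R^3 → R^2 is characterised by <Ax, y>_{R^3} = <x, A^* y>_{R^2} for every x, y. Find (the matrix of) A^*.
A^* = A^T =
[[-2, 3, 3],
 [1, 1, 0]]

For real matrices with standard dot products, the defining identity <Ax, y> = <x, A^* y> gives (Ax)^T y = x^T (A^*) y, i.e. x^T A^T y = x^T (A^*) y. Since this holds for all x, y, we must have A^* = A^T. Therefore
A^* =
[[-2, 3, 3],
 [1, 1, 0]].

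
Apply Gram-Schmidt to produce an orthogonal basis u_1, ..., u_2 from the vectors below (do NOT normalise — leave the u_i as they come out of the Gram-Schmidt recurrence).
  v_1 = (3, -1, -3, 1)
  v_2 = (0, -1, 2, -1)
Orthogonal basis:
  u_1 = (3, -1, -3, 1)
  u_2 = (9/10, -13/10, 11/10, -7/10)

Apply the Gram-Schmidt recurrence
  u_1 = v_1
  u_i = v_i − Σ_{j<i} ((v_i · u_j) / (u_j · u_j)) · u_j.

Step by step this gives:
  u_1 = (3, -1, -3, 1)
  u_2 = (9/10, -13/10, 11/10, -7/10)

Orthogonality check:
  u_2 · u_1 = 0 (should be 0)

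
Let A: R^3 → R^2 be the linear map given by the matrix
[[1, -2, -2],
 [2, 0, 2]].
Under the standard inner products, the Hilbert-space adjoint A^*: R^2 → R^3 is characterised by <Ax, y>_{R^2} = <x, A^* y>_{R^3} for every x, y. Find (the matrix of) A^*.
A^* = A^T =
[[1, 2],
 [-2, 0],
 [-2, 2]]

For real matrices with standard dot products, the defining identity <Ax, y> = <x, A^* y> gives (Ax)^T y = x^T (A^*) y, i.e. x^T A^T y = x^T (A^*) y. Since this holds for all x, y, we must have A^* = A^T. Therefore
A^* =
[[1, 2],
 [-2, 0],
 [-2, 2]].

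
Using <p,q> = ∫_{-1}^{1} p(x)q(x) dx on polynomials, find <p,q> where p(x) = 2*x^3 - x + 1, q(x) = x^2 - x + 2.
<p,q> = 68/15

Expand the product: p(x)·q(x) = 2*x^5 - 2*x^4 + 3*x^3 + 2*x^2 - 3*x + 2.
∫_{-1}^{1} of each monomial x^k gives [2/(k+1) if k even, 0 if k odd]. Integrating term-by-term (or equivalently evaluating the antiderivative F(x) = x^6/3 - 2*x^5/5 + 3*x^4/4 + 2*x^3/3 - 3*x^2/2 + 2*x at the endpoints):
  F(1) − F(−1) = 37/20 − (-161/60) = 68/15.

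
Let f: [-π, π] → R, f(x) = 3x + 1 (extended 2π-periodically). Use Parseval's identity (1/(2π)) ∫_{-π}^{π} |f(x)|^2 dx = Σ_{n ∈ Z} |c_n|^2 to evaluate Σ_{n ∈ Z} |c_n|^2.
Σ |c_n|^2 = 3π^2 + 1

Expand and integrate term by term over [-π, π]:
  ∫ (3x)^2 dx = 9·(2π^3/3); ∫ 2·3·(1)·x dx = 0 (odd integrand); ∫ 1^2 dx = 1·2π.
So (1/(2π)) ∫_{-π}^{π} (3x + 1)^2 dx = 9π^2/3 + 1 = 3π^2 + 1.
Parseval ⇒ Σ |c_n|^2 = 3π^2 + 1.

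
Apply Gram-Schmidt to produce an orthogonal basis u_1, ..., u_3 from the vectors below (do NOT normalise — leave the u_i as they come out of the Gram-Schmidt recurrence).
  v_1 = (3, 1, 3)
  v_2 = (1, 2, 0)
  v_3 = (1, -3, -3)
Orthogonal basis:
  u_1 = (3, 1, 3)
  u_2 = (4/19, 33/19, -15/19)
  u_3 = (18/7, -9/7, -15/7)

Apply the Gram-Schmidt recurrence
  u_1 = v_1
  u_i = v_i − Σ_{j<i} ((v_i · u_j) / (u_j · u_j)) · u_j.

Step by step this gives:
  u_1 = (3, 1, 3)
  u_2 = (4/19, 33/19, -15/19)
  u_3 = (18/7, -9/7, -15/7)

Orthogonality check:
  u_2 · u_1 = 0 (should be 0)
  u_3 · u_1 = 0 (should be 0)
  u_3 · u_2 = 0 (should be 0)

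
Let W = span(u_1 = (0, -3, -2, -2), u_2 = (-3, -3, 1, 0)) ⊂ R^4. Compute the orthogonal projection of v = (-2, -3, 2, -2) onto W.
proj_W(v) = (-339/137, -417/137, 61/137, -52/137)

Set up U = [u_1 | ... | u_2] ∈ R^(4×2). The projector onto W = col(U) is P = U (U^T U)^(-1) U^T.
Compute U^T U =
  [17, 7]
  [7, 19],
and U^T v = (9, 17).
Solve U^T U · c = U^T v for the coefficients: c = (26/137, 113/137). The projection is proj_W(v) = U c.
Check: (v - proj_W(v)) · u_1 = 0  (should be 0).
Check: (v - proj_W(v)) · u_2 = 0  (should be 0).
Result: proj_W(v) = (-339/137, -417/137, 61/137, -52/137).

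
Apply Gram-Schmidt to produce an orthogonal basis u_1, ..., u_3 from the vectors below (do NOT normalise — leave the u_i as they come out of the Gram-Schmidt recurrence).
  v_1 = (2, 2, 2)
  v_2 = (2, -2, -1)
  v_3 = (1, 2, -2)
Orthogonal basis:
  u_1 = (2, 2, 2)
  u_2 = (7/3, -5/3, -2/3)
  u_3 = (15/26, 45/26, -30/13)

Apply the Gram-Schmidt recurrence
  u_1 = v_1
  u_i = v_i − Σ_{j<i} ((v_i · u_j) / (u_j · u_j)) · u_j.

Step by step this gives:
  u_1 = (2, 2, 2)
  u_2 = (7/3, -5/3, -2/3)
  u_3 = (15/26, 45/26, -30/13)

Orthogonality check:
  u_2 · u_1 = 0 (should be 0)
  u_3 · u_1 = 0 (should be 0)
  u_3 · u_2 = 0 (should be 0)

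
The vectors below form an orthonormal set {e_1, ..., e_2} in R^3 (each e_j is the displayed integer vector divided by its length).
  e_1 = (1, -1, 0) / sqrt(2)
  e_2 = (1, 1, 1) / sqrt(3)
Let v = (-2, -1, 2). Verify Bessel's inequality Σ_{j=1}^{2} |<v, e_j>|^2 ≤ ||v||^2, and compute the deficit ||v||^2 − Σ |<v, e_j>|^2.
Σ |<v, e_j>|^2 = 5/6; ||v||^2 = 9; deficit = 49/6

Write each e_j = u_j / sqrt(<u_j, u_j>) where u_j is the displayed integer vector. Then <v, e_j> = <v, u_j> / sqrt(<u_j, u_j>), so |<v, e_j>|^2 = <v, u_j>^2 / <u_j, u_j>.
Coefficients: <v, e_1> = -1/sqrt(2), <v, e_2> = -1/sqrt(3).
Square and sum: Σ |<v, e_j>|^2 = 5/6.
Compute ||v||^2 = v·v = 9.
Deficit = 9 − 5/6 = 49/6 ≥ 0, confirming Bessel's inequality. (The deficit equals ||v − Σ <v,e_j> e_j||^2, the squared distance from v to span{e_j}.)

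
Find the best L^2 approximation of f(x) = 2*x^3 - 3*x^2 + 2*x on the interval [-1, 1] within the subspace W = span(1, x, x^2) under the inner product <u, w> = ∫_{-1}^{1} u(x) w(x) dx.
g(x) = -3*x^2 + 16*x/5

The best approximation g ∈ W is the orthogonal projection of f onto W. Writing g = a_0 + a_1 x + a_2 x^2, the coefficients solve the normal equations G · a = b where
  G_{ij} = <φ_i, φ_j> and b_i = <f, φ_i>, with φ_0 = 1, φ_1 = x, φ_2 = x^2.
G =
  [2, 0, 2/3]
  [0, 2/3, 0]
  [2/3, 0, 2/5],
b = (-2, 32/15, -6/5).
Solving gives a_0 = 0, a_1 = 16/5, a_2 = -3, so
  g(x) = -3*x^2 + 16*x/5.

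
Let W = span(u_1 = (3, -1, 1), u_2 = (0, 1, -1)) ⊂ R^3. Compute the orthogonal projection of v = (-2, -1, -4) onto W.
proj_W(v) = (-2, 3/2, -3/2)

Set up U = [u_1 | ... | u_2] ∈ R^(3×2). The projector onto W = col(U) is P = U (U^T U)^(-1) U^T.
Compute U^T U =
  [11, -2]
  [-2, 2],
and U^T v = (-9, 3).
Solve U^T U · c = U^T v for the coefficients: c = (-2/3, 5/6). The projection is proj_W(v) = U c.
Check: (v - proj_W(v)) · u_1 = 0  (should be 0).
Check: (v - proj_W(v)) · u_2 = 0  (should be 0).
Result: proj_W(v) = (-2, 3/2, -3/2).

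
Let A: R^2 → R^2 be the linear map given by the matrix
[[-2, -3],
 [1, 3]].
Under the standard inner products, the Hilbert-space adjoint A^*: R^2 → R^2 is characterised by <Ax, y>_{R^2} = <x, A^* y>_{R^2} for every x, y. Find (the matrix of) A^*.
A^* = A^T =
[[-2, 1],
 [-3, 3]]

For real matrices with standard dot products, the defining identity <Ax, y> = <x, A^* y> gives (Ax)^T y = x^T (A^*) y, i.e. x^T A^T y = x^T (A^*) y. Since this holds for all x, y, we must have A^* = A^T. Therefore
A^* =
[[-2, 1],
 [-3, 3]].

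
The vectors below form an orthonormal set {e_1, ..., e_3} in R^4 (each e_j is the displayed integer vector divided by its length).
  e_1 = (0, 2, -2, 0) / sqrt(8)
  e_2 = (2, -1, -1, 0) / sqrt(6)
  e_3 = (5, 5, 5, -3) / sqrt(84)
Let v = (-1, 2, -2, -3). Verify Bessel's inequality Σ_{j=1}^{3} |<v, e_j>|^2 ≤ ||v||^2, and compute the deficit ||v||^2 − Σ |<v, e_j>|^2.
Σ |<v, e_j>|^2 = 62/7; ||v||^2 = 18; deficit = 64/7

Write each e_j = u_j / sqrt(<u_j, u_j>) where u_j is the displayed integer vector. Then <v, e_j> = <v, u_j> / sqrt(<u_j, u_j>), so |<v, e_j>|^2 = <v, u_j>^2 / <u_j, u_j>.
Coefficients: <v, e_1> = 8/sqrt(8), <v, e_2> = -2/sqrt(6), <v, e_3> = 4/sqrt(84).
Square and sum: Σ |<v, e_j>|^2 = 62/7.
Compute ||v||^2 = v·v = 18.
Deficit = 18 − 62/7 = 64/7 ≥ 0, confirming Bessel's inequality. (The deficit equals ||v − Σ <v,e_j> e_j||^2, the squared distance from v to span{e_j}.)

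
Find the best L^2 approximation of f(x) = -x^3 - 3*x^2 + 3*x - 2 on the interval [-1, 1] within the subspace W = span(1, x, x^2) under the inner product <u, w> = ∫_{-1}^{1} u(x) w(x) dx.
g(x) = -3*x^2 + 12*x/5 - 2

The best approximation g ∈ W is the orthogonal projection of f onto W. Writing g = a_0 + a_1 x + a_2 x^2, the coefficients solve the normal equations G · a = b where
  G_{ij} = <φ_i, φ_j> and b_i = <f, φ_i>, with φ_0 = 1, φ_1 = x, φ_2 = x^2.
G =
  [2, 0, 2/3]
  [0, 2/3, 0]
  [2/3, 0, 2/5],
b = (-6, 8/5, -38/15).
Solving gives a_0 = -2, a_1 = 12/5, a_2 = -3, so
  g(x) = -3*x^2 + 12*x/5 - 2.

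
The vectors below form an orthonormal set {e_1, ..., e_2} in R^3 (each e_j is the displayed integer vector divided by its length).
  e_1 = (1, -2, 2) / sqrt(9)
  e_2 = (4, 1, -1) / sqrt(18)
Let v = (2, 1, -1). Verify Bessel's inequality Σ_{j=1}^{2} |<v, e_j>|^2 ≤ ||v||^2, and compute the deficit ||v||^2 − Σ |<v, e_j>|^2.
Σ |<v, e_j>|^2 = 6; ||v||^2 = 6; deficit = 0

Write each e_j = u_j / sqrt(<u_j, u_j>) where u_j is the displayed integer vector. Then <v, e_j> = <v, u_j> / sqrt(<u_j, u_j>), so |<v, e_j>|^2 = <v, u_j>^2 / <u_j, u_j>.
Coefficients: <v, e_1> = -2/sqrt(9), <v, e_2> = 10/sqrt(18).
Square and sum: Σ |<v, e_j>|^2 = 6.
Compute ||v||^2 = v·v = 6.
Deficit = 6 − 6 = 0 ≥ 0, confirming Bessel's inequality. (The deficit equals ||v − Σ <v,e_j> e_j||^2, the squared distance from v to span{e_j}.)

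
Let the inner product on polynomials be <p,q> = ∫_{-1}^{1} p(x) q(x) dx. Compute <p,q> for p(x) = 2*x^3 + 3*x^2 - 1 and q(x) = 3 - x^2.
<p,q> = -8/15

Expand the product: p(x)·q(x) = -2*x^5 - 3*x^4 + 6*x^3 + 10*x^2 - 3.
∫_{-1}^{1} of each monomial x^k gives [2/(k+1) if k even, 0 if k odd]. Integrating term-by-term (or equivalently evaluating the antiderivative F(x) = -x^6/3 - 3*x^5/5 + 3*x^4/2 + 10*x^3/3 - 3*x at the endpoints):
  F(1) − F(−1) = 9/10 − (43/30) = -8/15.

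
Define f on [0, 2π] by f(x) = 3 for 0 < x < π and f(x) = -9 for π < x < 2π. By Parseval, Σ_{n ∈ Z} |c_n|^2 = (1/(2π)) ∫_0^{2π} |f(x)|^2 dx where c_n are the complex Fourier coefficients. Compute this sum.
Σ |c_n|^2 = 45

Parseval equates the L^2 energy of f (normalised by 1/(2π)) with the ℓ^2 sum of its Fourier coefficients: (1/(2π)) ∫_0^{2π} |f|^2 = Σ |c_n|^2.
Compute the left side: (1/(2π)) [∫_0^π 3^2 dx + ∫_π^{2π} (-9)^2 dx] = (1/(2π)) · (9π + 81π) = (9 + 81)/2 = 45.
So Σ_{n ∈ Z} |c_n|^2 = 45.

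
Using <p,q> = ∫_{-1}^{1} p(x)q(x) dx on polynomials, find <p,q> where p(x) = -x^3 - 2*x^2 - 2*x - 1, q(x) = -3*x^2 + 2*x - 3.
<p,q> = 164/15

Expand the product: p(x)·q(x) = 3*x^5 + 4*x^4 + 5*x^3 + 5*x^2 + 4*x + 3.
∫_{-1}^{1} of each monomial x^k gives [2/(k+1) if k even, 0 if k odd]. Integrating term-by-term (or equivalently evaluating the antiderivative F(x) = x^6/2 + 4*x^5/5 + 5*x^4/4 + 5*x^3/3 + 2*x^2 + 3*x at the endpoints):
  F(1) − F(−1) = 553/60 − (-103/60) = 164/15.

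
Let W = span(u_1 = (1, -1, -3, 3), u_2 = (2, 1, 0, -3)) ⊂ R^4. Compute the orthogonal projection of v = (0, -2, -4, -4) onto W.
proj_W(v) = (5/2, 1/2, -3/2, -3/2)

Set up U = [u_1 | ... | u_2] ∈ R^(4×2). The projector onto W = col(U) is P = U (U^T U)^(-1) U^T.
Compute U^T U =
  [20, -8]
  [-8, 14],
and U^T v = (2, 10).
Solve U^T U · c = U^T v for the coefficients: c = (1/2, 1). The projection is proj_W(v) = U c.
Check: (v - proj_W(v)) · u_1 = 0  (should be 0).
Check: (v - proj_W(v)) · u_2 = 0  (should be 0).
Result: proj_W(v) = (5/2, 1/2, -3/2, -3/2).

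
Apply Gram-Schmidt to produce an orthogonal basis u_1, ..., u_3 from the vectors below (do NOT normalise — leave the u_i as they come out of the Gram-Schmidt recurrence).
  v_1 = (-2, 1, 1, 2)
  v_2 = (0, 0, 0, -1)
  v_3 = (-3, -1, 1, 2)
Orthogonal basis:
  u_1 = (-2, 1, 1, 2)
  u_2 = (-2/5, 1/5, 1/5, -3/5)
  u_3 = (-1, -2, 0, 0)

Apply the Gram-Schmidt recurrence
  u_1 = v_1
  u_i = v_i − Σ_{j<i} ((v_i · u_j) / (u_j · u_j)) · u_j.

Step by step this gives:
  u_1 = (-2, 1, 1, 2)
  u_2 = (-2/5, 1/5, 1/5, -3/5)
  u_3 = (-1, -2, 0, 0)

Orthogonality check:
  u_2 · u_1 = 0 (should be 0)
  u_3 · u_1 = 0 (should be 0)
  u_3 · u_2 = 0 (should be 0)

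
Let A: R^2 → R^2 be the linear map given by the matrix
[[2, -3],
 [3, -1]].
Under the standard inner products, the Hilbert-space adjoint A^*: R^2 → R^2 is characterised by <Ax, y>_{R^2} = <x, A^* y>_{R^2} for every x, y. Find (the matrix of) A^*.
A^* = A^T =
[[2, 3],
 [-3, -1]]

For real matrices with standard dot products, the defining identity <Ax, y> = <x, A^* y> gives (Ax)^T y = x^T (A^*) y, i.e. x^T A^T y = x^T (A^*) y. Since this holds for all x, y, we must have A^* = A^T. Therefore
A^* =
[[2, 3],
 [-3, -1]].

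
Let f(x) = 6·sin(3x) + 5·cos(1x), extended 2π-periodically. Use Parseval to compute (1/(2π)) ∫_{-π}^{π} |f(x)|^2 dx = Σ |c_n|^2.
Σ |c_n|^2 = 61/2

Expand |f|^2 and use orthogonality of {sin(nx), cos(mx)} on [-π, π]:
  ∫_{-π}^{π} sin(nx)^2 dx = π, ∫ cos(mx)^2 dx = π, and cross terms integrate to 0.
So ∫_{-π}^{π} f(x)^2 dx = 6^2 · π + 5^2 · π = (36 + 25)π.
Divide by 2π: (36 + 25)/2 = 61/2.
By Parseval, this equals Σ |c_n|^2.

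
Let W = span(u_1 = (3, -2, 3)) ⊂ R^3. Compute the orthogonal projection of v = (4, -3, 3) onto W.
proj_W(v) = (81/22, -27/11, 81/22)

Set up U = [u_1 | ... | u_1] ∈ R^(3×1). The projector onto W = col(U) is P = U (U^T U)^(-1) U^T.
Compute U^T U =
  [22],
and U^T v = (27).
Solve U^T U · c = U^T v for the coefficients: c = (27/22). The projection is proj_W(v) = U c.
Check: (v - proj_W(v)) · u_1 = 0  (should be 0).
Result: proj_W(v) = (81/22, -27/11, 81/22).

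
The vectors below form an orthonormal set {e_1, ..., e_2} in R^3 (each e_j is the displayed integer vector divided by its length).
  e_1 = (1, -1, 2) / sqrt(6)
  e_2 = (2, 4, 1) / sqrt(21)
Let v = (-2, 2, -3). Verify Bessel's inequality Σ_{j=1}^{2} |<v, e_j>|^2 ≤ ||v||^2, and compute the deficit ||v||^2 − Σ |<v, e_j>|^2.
Σ |<v, e_j>|^2 = 117/7; ||v||^2 = 17; deficit = 2/7

Write each e_j = u_j / sqrt(<u_j, u_j>) where u_j is the displayed integer vector. Then <v, e_j> = <v, u_j> / sqrt(<u_j, u_j>), so |<v, e_j>|^2 = <v, u_j>^2 / <u_j, u_j>.
Coefficients: <v, e_1> = -10/sqrt(6), <v, e_2> = 1/sqrt(21).
Square and sum: Σ |<v, e_j>|^2 = 117/7.
Compute ||v||^2 = v·v = 17.
Deficit = 17 − 117/7 = 2/7 ≥ 0, confirming Bessel's inequality. (The deficit equals ||v − Σ <v,e_j> e_j||^2, the squared distance from v to span{e_j}.)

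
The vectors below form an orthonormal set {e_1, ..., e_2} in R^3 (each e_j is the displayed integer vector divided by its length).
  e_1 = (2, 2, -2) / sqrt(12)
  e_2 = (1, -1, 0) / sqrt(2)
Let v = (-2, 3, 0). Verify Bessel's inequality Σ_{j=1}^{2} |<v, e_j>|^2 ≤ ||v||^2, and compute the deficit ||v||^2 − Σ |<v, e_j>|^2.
Σ |<v, e_j>|^2 = 77/6; ||v||^2 = 13; deficit = 1/6

Write each e_j = u_j / sqrt(<u_j, u_j>) where u_j is the displayed integer vector. Then <v, e_j> = <v, u_j> / sqrt(<u_j, u_j>), so |<v, e_j>|^2 = <v, u_j>^2 / <u_j, u_j>.
Coefficients: <v, e_1> = 2/sqrt(12), <v, e_2> = -5/sqrt(2).
Square and sum: Σ |<v, e_j>|^2 = 77/6.
Compute ||v||^2 = v·v = 13.
Deficit = 13 − 77/6 = 1/6 ≥ 0, confirming Bessel's inequality. (The deficit equals ||v − Σ <v,e_j> e_j||^2, the squared distance from v to span{e_j}.)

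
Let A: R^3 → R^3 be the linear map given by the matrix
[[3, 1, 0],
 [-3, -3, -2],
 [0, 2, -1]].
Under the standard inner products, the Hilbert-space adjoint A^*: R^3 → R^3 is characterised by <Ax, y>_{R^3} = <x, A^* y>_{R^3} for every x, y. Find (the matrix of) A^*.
A^* = A^T =
[[3, -3, 0],
 [1, -3, 2],
 [0, -2, -1]]

For real matrices with standard dot products, the defining identity <Ax, y> = <x, A^* y> gives (Ax)^T y = x^T (A^*) y, i.e. x^T A^T y = x^T (A^*) y. Since this holds for all x, y, we must have A^* = A^T. Therefore
A^* =
[[3, -3, 0],
 [1, -3, 2],
 [0, -2, -1]].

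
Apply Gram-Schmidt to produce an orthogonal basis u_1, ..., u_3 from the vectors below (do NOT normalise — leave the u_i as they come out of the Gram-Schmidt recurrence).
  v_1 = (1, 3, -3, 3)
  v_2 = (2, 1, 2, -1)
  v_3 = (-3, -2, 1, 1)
Orthogonal basis:
  u_1 = (1, 3, -3, 3)
  u_2 = (15/7, 10/7, 11/7, -4/7)
  u_3 = (-35/44, 29/132, 17/12, 193/132)

Apply the Gram-Schmidt recurrence
  u_1 = v_1
  u_i = v_i − Σ_{j<i} ((v_i · u_j) / (u_j · u_j)) · u_j.

Step by step this gives:
  u_1 = (1, 3, -3, 3)
  u_2 = (15/7, 10/7, 11/7, -4/7)
  u_3 = (-35/44, 29/132, 17/12, 193/132)

Orthogonality check:
  u_2 · u_1 = 0 (should be 0)
  u_3 · u_1 = 0 (should be 0)
  u_3 · u_2 = 0 (should be 0)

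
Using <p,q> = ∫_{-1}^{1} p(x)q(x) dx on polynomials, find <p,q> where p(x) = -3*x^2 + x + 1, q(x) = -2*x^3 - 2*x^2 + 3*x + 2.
<p,q> = 34/15

Expand the product: p(x)·q(x) = 6*x^5 + 4*x^4 - 13*x^3 - 5*x^2 + 5*x + 2.
∫_{-1}^{1} of each monomial x^k gives [2/(k+1) if k even, 0 if k odd]. Integrating term-by-term (or equivalently evaluating the antiderivative F(x) = x^6 + 4*x^5/5 - 13*x^4/4 - 5*x^3/3 + 5*x^2/2 + 2*x at the endpoints):
  F(1) − F(−1) = 83/60 − (-53/60) = 34/15.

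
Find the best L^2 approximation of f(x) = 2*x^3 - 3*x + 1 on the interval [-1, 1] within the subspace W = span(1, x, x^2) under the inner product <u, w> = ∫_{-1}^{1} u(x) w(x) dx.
g(x) = 1 - 9*x/5

The best approximation g ∈ W is the orthogonal projection of f onto W. Writing g = a_0 + a_1 x + a_2 x^2, the coefficients solve the normal equations G · a = b where
  G_{ij} = <φ_i, φ_j> and b_i = <f, φ_i>, with φ_0 = 1, φ_1 = x, φ_2 = x^2.
G =
  [2, 0, 2/3]
  [0, 2/3, 0]
  [2/3, 0, 2/5],
b = (2, -6/5, 2/3).
Solving gives a_0 = 1, a_1 = -9/5, a_2 = 0, so
  g(x) = 1 - 9*x/5.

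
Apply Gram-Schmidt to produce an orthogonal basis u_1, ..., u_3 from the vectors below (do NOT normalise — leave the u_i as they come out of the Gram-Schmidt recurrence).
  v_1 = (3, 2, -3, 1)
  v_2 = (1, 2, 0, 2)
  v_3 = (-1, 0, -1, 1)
Orthogonal basis:
  u_1 = (3, 2, -3, 1)
  u_2 = (-4/23, 28/23, 27/23, 37/23)
  u_3 = (-10/9, -2/9, -1, 7/9)

Apply the Gram-Schmidt recurrence
  u_1 = v_1
  u_i = v_i − Σ_{j<i} ((v_i · u_j) / (u_j · u_j)) · u_j.

Step by step this gives:
  u_1 = (3, 2, -3, 1)
  u_2 = (-4/23, 28/23, 27/23, 37/23)
  u_3 = (-10/9, -2/9, -1, 7/9)

Orthogonality check:
  u_2 · u_1 = 0 (should be 0)
  u_3 · u_1 = 0 (should be 0)
  u_3 · u_2 = 0 (should be 0)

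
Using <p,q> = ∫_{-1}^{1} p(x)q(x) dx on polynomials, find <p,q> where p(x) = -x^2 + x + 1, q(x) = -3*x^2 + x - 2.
<p,q> = -14/5

Expand the product: p(x)·q(x) = 3*x^4 - 4*x^3 - x - 2.
∫_{-1}^{1} of each monomial x^k gives [2/(k+1) if k even, 0 if k odd]. Integrating term-by-term (or equivalently evaluating the antiderivative F(x) = 3*x^5/5 - x^4 - x^2/2 - 2*x at the endpoints):
  F(1) − F(−1) = -29/10 − (-1/10) = -14/5.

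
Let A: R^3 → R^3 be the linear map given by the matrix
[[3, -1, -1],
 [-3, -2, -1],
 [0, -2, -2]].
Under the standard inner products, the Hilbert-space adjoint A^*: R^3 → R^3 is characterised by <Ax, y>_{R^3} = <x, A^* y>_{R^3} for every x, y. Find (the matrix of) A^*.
A^* = A^T =
[[3, -3, 0],
 [-1, -2, -2],
 [-1, -1, -2]]

For real matrices with standard dot products, the defining identity <Ax, y> = <x, A^* y> gives (Ax)^T y = x^T (A^*) y, i.e. x^T A^T y = x^T (A^*) y. Since this holds for all x, y, we must have A^* = A^T. Therefore
A^* =
[[3, -3, 0],
 [-1, -2, -2],
 [-1, -1, -2]].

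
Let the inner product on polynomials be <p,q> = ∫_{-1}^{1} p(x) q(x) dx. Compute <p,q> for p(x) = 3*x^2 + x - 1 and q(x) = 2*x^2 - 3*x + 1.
<p,q> = -14/15

Expand the product: p(x)·q(x) = 6*x^4 - 7*x^3 - 2*x^2 + 4*x - 1.
∫_{-1}^{1} of each monomial x^k gives [2/(k+1) if k even, 0 if k odd]. Integrating term-by-term (or equivalently evaluating the antiderivative F(x) = 6*x^5/5 - 7*x^4/4 - 2*x^3/3 + 2*x^2 - x at the endpoints):
  F(1) − F(−1) = -13/60 − (43/60) = -14/15.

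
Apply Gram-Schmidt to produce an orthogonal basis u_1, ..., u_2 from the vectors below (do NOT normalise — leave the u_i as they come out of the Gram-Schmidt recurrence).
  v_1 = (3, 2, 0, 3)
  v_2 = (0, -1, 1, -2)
Orthogonal basis:
  u_1 = (3, 2, 0, 3)
  u_2 = (12/11, -3/11, 1, -10/11)

Apply the Gram-Schmidt recurrence
  u_1 = v_1
  u_i = v_i − Σ_{j<i} ((v_i · u_j) / (u_j · u_j)) · u_j.

Step by step this gives:
  u_1 = (3, 2, 0, 3)
  u_2 = (12/11, -3/11, 1, -10/11)

Orthogonality check:
  u_2 · u_1 = 0 (should be 0)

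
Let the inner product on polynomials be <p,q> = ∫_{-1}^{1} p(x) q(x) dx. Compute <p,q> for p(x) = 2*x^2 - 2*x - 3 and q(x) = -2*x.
<p,q> = 8/3

Expand the product: p(x)·q(x) = -4*x^3 + 4*x^2 + 6*x.
∫_{-1}^{1} of each monomial x^k gives [2/(k+1) if k even, 0 if k odd]. Integrating term-by-term (or equivalently evaluating the antiderivative F(x) = -x^4 + 4*x^3/3 + 3*x^2 at the endpoints):
  F(1) − F(−1) = 10/3 − (2/3) = 8/3.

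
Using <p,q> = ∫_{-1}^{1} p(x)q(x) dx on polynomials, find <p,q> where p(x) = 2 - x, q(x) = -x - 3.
<p,q> = -34/3

Expand the product: p(x)·q(x) = x^2 + x - 6.
∫_{-1}^{1} of each monomial x^k gives [2/(k+1) if k even, 0 if k odd]. Integrating term-by-term (or equivalently evaluating the antiderivative F(x) = x^3/3 + x^2/2 - 6*x at the endpoints):
  F(1) − F(−1) = -31/6 − (37/6) = -34/3.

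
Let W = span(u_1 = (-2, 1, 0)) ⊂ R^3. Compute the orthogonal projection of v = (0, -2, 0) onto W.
proj_W(v) = (4/5, -2/5, 0)

Set up U = [u_1 | ... | u_1] ∈ R^(3×1). The projector onto W = col(U) is P = U (U^T U)^(-1) U^T.
Compute U^T U =
  [5],
and U^T v = (-2).
Solve U^T U · c = U^T v for the coefficients: c = (-2/5). The projection is proj_W(v) = U c.
Check: (v - proj_W(v)) · u_1 = 0  (should be 0).
Result: proj_W(v) = (4/5, -2/5, 0).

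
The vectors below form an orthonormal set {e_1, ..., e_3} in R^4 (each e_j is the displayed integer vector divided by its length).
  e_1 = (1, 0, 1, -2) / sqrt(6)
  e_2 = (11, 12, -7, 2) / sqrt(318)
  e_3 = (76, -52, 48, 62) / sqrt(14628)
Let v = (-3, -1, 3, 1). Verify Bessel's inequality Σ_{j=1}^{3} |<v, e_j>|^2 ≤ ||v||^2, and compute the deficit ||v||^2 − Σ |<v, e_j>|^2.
Σ |<v, e_j>|^2 = 313/23; ||v||^2 = 20; deficit = 147/23

Write each e_j = u_j / sqrt(<u_j, u_j>) where u_j is the displayed integer vector. Then <v, e_j> = <v, u_j> / sqrt(<u_j, u_j>), so |<v, e_j>|^2 = <v, u_j>^2 / <u_j, u_j>.
Coefficients: <v, e_1> = -2/sqrt(6), <v, e_2> = -64/sqrt(318), <v, e_3> = 30/sqrt(14628).
Square and sum: Σ |<v, e_j>|^2 = 313/23.
Compute ||v||^2 = v·v = 20.
Deficit = 20 − 313/23 = 147/23 ≥ 0, confirming Bessel's inequality. (The deficit equals ||v − Σ <v,e_j> e_j||^2, the squared distance from v to span{e_j}.)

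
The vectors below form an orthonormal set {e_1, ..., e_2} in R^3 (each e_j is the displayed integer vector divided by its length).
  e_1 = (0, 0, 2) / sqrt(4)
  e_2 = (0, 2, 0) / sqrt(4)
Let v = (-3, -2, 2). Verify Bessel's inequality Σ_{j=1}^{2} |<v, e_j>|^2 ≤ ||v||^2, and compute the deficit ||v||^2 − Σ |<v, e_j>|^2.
Σ |<v, e_j>|^2 = 8; ||v||^2 = 17; deficit = 9

Write each e_j = u_j / sqrt(<u_j, u_j>) where u_j is the displayed integer vector. Then <v, e_j> = <v, u_j> / sqrt(<u_j, u_j>), so |<v, e_j>|^2 = <v, u_j>^2 / <u_j, u_j>.
Coefficients: <v, e_1> = 4/sqrt(4), <v, e_2> = -4/sqrt(4).
Square and sum: Σ |<v, e_j>|^2 = 8.
Compute ||v||^2 = v·v = 17.
Deficit = 17 − 8 = 9 ≥ 0, confirming Bessel's inequality. (The deficit equals ||v − Σ <v,e_j> e_j||^2, the squared distance from v to span{e_j}.)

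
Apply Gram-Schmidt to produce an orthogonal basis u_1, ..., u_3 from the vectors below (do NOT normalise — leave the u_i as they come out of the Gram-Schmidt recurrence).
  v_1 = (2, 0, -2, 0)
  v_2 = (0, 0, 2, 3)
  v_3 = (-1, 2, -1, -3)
Orthogonal basis:
  u_1 = (2, 0, -2, 0)
  u_2 = (1, 0, 1, 3)
  u_3 = (0, 2, 0, 0)

Apply the Gram-Schmidt recurrence
  u_1 = v_1
  u_i = v_i − Σ_{j<i} ((v_i · u_j) / (u_j · u_j)) · u_j.

Step by step this gives:
  u_1 = (2, 0, -2, 0)
  u_2 = (1, 0, 1, 3)
  u_3 = (0, 2, 0, 0)

Orthogonality check:
  u_2 · u_1 = 0 (should be 0)
  u_3 · u_1 = 0 (should be 0)
  u_3 · u_2 = 0 (should be 0)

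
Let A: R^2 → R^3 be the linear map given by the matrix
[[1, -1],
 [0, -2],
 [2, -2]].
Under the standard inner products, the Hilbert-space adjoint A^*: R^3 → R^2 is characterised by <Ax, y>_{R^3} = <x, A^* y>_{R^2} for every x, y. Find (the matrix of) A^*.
A^* = A^T =
[[1, 0, 2],
 [-1, -2, -2]]

For real matrices with standard dot products, the defining identity <Ax, y> = <x, A^* y> gives (Ax)^T y = x^T (A^*) y, i.e. x^T A^T y = x^T (A^*) y. Since this holds for all x, y, we must have A^* = A^T. Therefore
A^* =
[[1, 0, 2],
 [-1, -2, -2]].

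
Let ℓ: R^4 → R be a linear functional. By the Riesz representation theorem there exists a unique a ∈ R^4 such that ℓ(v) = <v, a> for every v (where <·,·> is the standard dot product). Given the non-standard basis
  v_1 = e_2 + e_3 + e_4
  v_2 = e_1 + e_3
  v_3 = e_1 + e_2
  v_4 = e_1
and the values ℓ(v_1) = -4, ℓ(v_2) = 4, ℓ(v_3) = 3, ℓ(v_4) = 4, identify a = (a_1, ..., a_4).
a = (4, -1, 0, -3)

Write a = (a_1, ..., a_4) in the standard basis. For each basis vector v_i, ℓ(v_i) = <v_i, a> is a linear equation in the a_j's. Collect the n equations into a matrix system V a = ℓ, where row i of V is v_i (expressed in the standard basis). Since V is invertible (lower-triangular with 1s on the diagonal, up to permutation), solve by back-substitution:
  V =
[[0, 1, 1, 1],
 [1, 0, 1, 0],
 [1, 1, 0, 0],
 [1, 0, 0, 0]]
  V a = (-4, 4, 3, 4)
Solving gives a = (4, -1, 0, -3).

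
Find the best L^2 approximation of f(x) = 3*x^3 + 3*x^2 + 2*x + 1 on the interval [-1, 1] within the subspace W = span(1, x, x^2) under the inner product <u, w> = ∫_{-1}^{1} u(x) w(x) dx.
g(x) = 3*x^2 + 19*x/5 + 1

The best approximation g ∈ W is the orthogonal projection of f onto W. Writing g = a_0 + a_1 x + a_2 x^2, the coefficients solve the normal equations G · a = b where
  G_{ij} = <φ_i, φ_j> and b_i = <f, φ_i>, with φ_0 = 1, φ_1 = x, φ_2 = x^2.
G =
  [2, 0, 2/3]
  [0, 2/3, 0]
  [2/3, 0, 2/5],
b = (4, 38/15, 28/15).
Solving gives a_0 = 1, a_1 = 19/5, a_2 = 3, so
  g(x) = 3*x^2 + 19*x/5 + 1.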